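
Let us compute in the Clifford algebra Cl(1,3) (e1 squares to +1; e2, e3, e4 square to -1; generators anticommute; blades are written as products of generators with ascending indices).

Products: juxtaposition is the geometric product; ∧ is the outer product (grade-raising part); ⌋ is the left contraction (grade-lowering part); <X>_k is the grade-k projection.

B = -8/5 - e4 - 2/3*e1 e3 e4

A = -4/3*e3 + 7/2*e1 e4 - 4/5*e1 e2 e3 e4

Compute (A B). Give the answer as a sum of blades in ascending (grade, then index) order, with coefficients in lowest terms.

step 1: 7/2*e1 + 8/15*e2 + 67/15*e3 - 212/45*e1 e4 + 4/3*e3 e4 - 4/5*e1 e2 e3 + 32/25*e1 e2 e3 e4
Answer: 7/2*e1 + 8/15*e2 + 67/15*e3 - 212/45*e1 e4 + 4/3*e3 e4 - 4/5*e1 e2 e3 + 32/25*e1 e2 e3 e4


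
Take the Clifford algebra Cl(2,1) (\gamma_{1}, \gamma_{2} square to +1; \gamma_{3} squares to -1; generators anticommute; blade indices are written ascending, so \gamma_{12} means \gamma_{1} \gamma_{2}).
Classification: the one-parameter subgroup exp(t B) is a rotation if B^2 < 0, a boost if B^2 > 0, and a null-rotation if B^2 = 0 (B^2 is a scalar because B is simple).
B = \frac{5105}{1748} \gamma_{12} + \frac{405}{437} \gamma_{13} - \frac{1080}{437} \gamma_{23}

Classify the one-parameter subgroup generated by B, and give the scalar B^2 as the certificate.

B^2 term by term: the squares give (\frac{5105}{1748})^2*(\gamma_{12})^2 + (\frac{405}{437})^2*(\gamma_{13})^2 + (-\frac{1080}{437})^2*(\gamma_{23})^2 = \frac{26061025}{3055504}*(-1) + \frac{164025}{190969}*(+1) + \frac{1166400}{190969}*(+1) = -\frac{25}{16} (each basis 2-blade squares to minus the product of its generators' squares); cross terms between blades sharing an index anticommute and cancel. So B^2 = -\frac{25}{16}.
Answer: rotation, certificate B^2 = -\frac{25}{16}. One invariant decides it: the square -\frac{25}{16} survives every conjugation, and its sign is exactly the classification.


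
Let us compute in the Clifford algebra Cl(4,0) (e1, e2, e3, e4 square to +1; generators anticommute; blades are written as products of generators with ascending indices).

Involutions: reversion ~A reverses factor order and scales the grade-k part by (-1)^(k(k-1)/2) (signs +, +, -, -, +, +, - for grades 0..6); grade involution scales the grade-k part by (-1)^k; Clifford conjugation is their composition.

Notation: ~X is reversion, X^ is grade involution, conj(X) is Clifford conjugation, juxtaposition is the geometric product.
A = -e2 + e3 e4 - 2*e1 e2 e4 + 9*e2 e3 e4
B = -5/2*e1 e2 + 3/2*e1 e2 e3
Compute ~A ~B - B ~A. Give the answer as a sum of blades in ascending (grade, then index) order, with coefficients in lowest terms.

first term: 5/2*e1 - 5*e4 - 3/2*e1 e3 + 27/2*e1 e4 - 3*e3 e4 - 3/2*e1 e2 e4 + 45/2*e1 e3 e4 - 5/2*e1 e2 e3 e4
second term: 5/2*e1 + 5*e4 + 3/2*e1 e3 + 27/2*e1 e4 - 3*e3 e4 - 3/2*e1 e2 e4 + 45/2*e1 e3 e4 + 5/2*e1 e2 e3 e4
Answer: -10*e4 - 3*e1 e3 - 5*e1 e2 e3 e4


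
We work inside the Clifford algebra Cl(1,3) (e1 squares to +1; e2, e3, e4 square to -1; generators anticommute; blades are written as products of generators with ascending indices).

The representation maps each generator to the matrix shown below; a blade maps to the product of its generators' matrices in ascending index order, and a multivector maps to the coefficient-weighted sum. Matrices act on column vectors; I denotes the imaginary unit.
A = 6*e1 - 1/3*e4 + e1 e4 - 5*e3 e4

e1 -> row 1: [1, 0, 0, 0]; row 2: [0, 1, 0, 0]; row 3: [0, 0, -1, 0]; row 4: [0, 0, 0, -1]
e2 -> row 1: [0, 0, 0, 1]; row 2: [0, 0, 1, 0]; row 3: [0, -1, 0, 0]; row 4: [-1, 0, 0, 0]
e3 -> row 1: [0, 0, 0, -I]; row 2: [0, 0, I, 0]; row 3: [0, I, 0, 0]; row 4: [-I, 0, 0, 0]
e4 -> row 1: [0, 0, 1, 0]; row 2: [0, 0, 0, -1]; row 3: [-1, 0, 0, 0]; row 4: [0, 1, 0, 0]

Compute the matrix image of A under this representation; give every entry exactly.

Bivector images (products of the table entries): rho(e1 e4) = rho(e1)rho(e4) = row 1: [0, 0, 1, 0]; row 2: [0, 0, 0, -1]; row 3: [1, 0, 0, 0]; row 4: [0, -1, 0, 0]; rho(e3 e4) = rho(e3)rho(e4) = row 1: [0, -I, 0, 0]; row 2: [-I, 0, 0, 0]; row 3: [0, 0, 0, -I]; row 4: [0, 0, -I, 0].
M = (6)*rho(e1) + (-1/3)*rho(e4) + (1)*rho(e1 e4) + (-5)*rho(e3 e4), summed entrywise:
Answer: row 1: [6, 5*I, 2/3, 0]; row 2: [5*I, 6, 0, -2/3]; row 3: [4/3, 0, -6, 5*I]; row 4: [0, -4/3, 5*I, -6]


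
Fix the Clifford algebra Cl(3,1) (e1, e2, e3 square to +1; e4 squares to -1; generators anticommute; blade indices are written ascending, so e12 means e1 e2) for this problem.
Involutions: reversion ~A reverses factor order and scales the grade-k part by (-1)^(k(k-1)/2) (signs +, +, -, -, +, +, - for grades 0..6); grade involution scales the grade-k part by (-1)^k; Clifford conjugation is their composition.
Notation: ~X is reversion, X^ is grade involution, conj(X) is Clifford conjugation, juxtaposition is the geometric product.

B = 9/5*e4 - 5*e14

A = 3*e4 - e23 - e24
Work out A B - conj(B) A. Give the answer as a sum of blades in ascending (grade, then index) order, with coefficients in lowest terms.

first term: -27/5 - 15*e1 + 9/5*e2 - 5*e12 - 9/5*e234 + 5*e1234
second term: 27/5 - 15*e1 + 9/5*e2 - 5*e12 + 9/5*e234 - 5*e1234
Answer: -54/5 - 18/5*e234 + 10*e1234


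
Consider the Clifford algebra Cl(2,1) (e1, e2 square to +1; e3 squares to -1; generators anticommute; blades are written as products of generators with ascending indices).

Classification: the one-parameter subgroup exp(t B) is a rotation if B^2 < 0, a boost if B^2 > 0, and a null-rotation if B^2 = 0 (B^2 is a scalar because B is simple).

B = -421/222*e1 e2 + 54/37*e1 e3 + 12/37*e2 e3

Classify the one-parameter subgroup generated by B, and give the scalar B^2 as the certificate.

B^2 term by term: the squares give (-421/222)^2*(e1 e2)^2 + (54/37)^2*(e1 e3)^2 + (12/37)^2*(e2 e3)^2 = 177241/49284*(-1) + 2916/1369*(+1) + 144/1369*(+1) = -49/36 (each basis 2-blade squares to minus the product of its generators' squares); cross terms between blades sharing an index anticommute and cancel. So B^2 = -49/36.
Answer: rotation, certificate B^2 = -49/36. Because -49/36 is invariant under every versor sandwich, the classification follows from its sign alone.


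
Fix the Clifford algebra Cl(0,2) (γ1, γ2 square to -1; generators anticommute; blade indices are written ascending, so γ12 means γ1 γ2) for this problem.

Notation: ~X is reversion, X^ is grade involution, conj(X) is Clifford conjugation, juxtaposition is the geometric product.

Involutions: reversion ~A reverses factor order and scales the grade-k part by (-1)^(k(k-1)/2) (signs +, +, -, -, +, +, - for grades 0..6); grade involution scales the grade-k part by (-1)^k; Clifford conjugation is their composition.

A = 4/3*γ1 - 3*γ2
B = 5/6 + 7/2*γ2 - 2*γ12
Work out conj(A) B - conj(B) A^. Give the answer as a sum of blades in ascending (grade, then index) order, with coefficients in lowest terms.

first term: -21/2 - 64/9*γ1 - 1/6*γ2 - 14/3*γ12
second term: 21/2 - 64/9*γ1 - 1/6*γ2 - 14/3*γ12
Answer: -21


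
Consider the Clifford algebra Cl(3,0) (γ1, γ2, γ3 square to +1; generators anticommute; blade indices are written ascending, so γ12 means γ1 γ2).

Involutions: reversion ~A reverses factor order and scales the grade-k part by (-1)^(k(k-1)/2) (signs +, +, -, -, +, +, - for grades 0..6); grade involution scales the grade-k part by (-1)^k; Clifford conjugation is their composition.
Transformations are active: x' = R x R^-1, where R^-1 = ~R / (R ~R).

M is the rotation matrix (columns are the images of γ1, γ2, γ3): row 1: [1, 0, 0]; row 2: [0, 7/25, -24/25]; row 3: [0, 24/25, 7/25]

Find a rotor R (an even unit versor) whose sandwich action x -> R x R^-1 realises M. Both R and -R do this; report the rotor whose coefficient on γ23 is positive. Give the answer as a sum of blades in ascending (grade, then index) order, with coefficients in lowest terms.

Method: write R = a + b12*γ12 + b13*γ13 + b23*γ23 with a^2 + b12^2 + b13^2 + b23^2 = 1 (so R^-1 = ~R). Expanding the columns R e_j ~R gives tr M = 4a^2 - 1 and, from the antisymmetric part, M21 - M12 = -4a*b12, M13 - M31 = 4a*b13, M32 - M23 = -4a*b23.
Here tr M = 39/25, so a^2 = (1 + tr M)/4 = 16/25 and a = ±4/5. Taking a = 4/5: M21 - M12 = 0, M13 - M31 = 0, M32 - M23 = 48/25, giving b12 = 0, b13 = 0, b23 = -3/5, i.e. R = 4/5 - 3/5*γ23.
Its γ23 coefficient is negative, so report the other preimage -R.
Answer: -4/5 + 3/5*γ23. Sheet selection: the two-to-one cover makes ±R indistinguishable at the matrix level (trace 39/25), so uniqueness comes from the required sign on γ23.


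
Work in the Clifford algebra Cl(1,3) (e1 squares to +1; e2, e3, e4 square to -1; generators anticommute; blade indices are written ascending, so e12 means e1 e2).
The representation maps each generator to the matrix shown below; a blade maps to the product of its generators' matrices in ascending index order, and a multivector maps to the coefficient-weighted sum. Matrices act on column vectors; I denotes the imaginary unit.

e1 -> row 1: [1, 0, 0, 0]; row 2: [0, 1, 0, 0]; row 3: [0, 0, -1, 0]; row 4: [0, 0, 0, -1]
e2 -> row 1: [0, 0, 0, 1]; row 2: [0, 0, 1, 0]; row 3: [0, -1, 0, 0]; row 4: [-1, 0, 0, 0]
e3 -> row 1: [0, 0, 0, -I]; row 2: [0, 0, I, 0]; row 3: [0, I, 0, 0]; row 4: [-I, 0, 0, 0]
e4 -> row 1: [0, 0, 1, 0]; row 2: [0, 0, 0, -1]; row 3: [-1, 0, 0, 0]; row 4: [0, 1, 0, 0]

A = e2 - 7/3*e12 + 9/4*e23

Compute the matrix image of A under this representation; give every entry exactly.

Bivector images (products of the table entries): rho(e12) = rho(e1)rho(e2) = row 1: [0, 0, 0, 1]; row 2: [0, 0, 1, 0]; row 3: [0, 1, 0, 0]; row 4: [1, 0, 0, 0]; rho(e23) = rho(e2)rho(e3) = row 1: [-I, 0, 0, 0]; row 2: [0, I, 0, 0]; row 3: [0, 0, -I, 0]; row 4: [0, 0, 0, I].
M = (1)*rho(e2) + (-7/3)*rho(e12) + (9/4)*rho(e23), summed entrywise:
Answer: row 1: [-9*I/4, 0, 0, -4/3]; row 2: [0, 9*I/4, -4/3, 0]; row 3: [0, -10/3, -9*I/4, 0]; row 4: [-10/3, 0, 0, 9*I/4]


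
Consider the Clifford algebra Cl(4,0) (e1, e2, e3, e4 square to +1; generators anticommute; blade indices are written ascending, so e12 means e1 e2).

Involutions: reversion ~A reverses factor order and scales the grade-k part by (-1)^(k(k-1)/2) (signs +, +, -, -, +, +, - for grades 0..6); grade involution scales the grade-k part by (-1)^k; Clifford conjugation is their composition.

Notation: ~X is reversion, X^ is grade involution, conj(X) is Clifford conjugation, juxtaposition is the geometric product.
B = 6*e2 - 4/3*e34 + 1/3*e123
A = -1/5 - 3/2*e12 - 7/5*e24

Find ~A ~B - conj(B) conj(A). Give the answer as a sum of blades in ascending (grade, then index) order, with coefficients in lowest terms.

first term: 9*e1 - 6/5*e2 + 1/2*e3 - 42/5*e4 - 28/15*e23 - 4/15*e34 + 1/15*e123 - 7/15*e134 + 2*e1234
second term: 9*e1 + 6/5*e2 - 1/2*e3 - 42/5*e4 + 28/15*e23 - 4/15*e34 - 1/15*e123 - 7/15*e134 + 2*e1234
Answer: -12/5*e2 + e3 - 56/15*e23 + 2/15*e123


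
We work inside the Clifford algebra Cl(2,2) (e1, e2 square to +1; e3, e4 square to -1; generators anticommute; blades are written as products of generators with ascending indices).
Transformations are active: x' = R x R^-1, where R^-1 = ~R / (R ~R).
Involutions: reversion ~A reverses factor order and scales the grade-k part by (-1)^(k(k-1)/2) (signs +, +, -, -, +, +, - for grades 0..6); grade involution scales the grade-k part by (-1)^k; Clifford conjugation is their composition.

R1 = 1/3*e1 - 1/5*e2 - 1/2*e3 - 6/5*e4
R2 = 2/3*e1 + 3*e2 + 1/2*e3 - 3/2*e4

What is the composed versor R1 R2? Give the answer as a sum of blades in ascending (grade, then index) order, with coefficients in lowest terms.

Distribute over the terms of R1 (each basis-blade product reordered to ascending indices, repeated generators contracted through their squares):
(1/3*e1) R2 = 2/9 + e1 e2 + 1/6*e1 e3 - 1/2*e1 e4
(-1/5*e2) R2 = -3/5 + 2/15*e1 e2 - 1/10*e2 e3 + 3/10*e2 e4
(-1/2*e3) R2 = 1/4 + 1/3*e1 e3 + 3/2*e2 e3 + 3/4*e3 e4
(-6/5*e4) R2 = -9/5 + 4/5*e1 e4 + 18/5*e2 e4 + 3/5*e3 e4
Summing the partial products and collecting blades:
Answer: -347/180 + 17/15*e1 e2 + 1/2*e1 e3 + 3/10*e1 e4 + 7/5*e2 e3 + 39/10*e2 e4 + 27/20*e3 e4


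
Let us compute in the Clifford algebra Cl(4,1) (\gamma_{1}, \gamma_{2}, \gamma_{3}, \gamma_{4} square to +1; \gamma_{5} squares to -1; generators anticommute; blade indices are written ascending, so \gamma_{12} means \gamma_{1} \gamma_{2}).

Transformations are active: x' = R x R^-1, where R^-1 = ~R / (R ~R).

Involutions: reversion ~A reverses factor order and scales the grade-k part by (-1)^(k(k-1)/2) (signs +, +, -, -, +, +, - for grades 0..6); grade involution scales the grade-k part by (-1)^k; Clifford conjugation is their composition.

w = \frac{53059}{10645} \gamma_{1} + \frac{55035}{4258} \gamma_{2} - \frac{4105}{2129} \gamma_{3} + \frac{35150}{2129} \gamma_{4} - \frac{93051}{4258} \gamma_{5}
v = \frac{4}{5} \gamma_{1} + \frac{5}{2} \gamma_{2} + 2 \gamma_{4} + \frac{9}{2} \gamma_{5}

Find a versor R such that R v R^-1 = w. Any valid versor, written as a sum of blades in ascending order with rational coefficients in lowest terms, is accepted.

Why this works: both vectors square to -\frac{234}{25}, so q(v) = q(w) and R = v + w = \frac{12315}{2129} \gamma_{1} + \frac{32840}{2129} \gamma_{2} - \frac{4105}{2129} \gamma_{3} + \frac{39408}{2129} \gamma_{4} - \frac{36945}{2129} \gamma_{5} carries v to w — its own direction survives, the complement (v - w)/2 flips.
Answer: \frac{12315}{2129} \gamma_{1} + \frac{32840}{2129} \gamma_{2} - \frac{4105}{2129} \gamma_{3} + \frac{39408}{2129} \gamma_{4} - \frac{36945}{2129} \gamma_{5}


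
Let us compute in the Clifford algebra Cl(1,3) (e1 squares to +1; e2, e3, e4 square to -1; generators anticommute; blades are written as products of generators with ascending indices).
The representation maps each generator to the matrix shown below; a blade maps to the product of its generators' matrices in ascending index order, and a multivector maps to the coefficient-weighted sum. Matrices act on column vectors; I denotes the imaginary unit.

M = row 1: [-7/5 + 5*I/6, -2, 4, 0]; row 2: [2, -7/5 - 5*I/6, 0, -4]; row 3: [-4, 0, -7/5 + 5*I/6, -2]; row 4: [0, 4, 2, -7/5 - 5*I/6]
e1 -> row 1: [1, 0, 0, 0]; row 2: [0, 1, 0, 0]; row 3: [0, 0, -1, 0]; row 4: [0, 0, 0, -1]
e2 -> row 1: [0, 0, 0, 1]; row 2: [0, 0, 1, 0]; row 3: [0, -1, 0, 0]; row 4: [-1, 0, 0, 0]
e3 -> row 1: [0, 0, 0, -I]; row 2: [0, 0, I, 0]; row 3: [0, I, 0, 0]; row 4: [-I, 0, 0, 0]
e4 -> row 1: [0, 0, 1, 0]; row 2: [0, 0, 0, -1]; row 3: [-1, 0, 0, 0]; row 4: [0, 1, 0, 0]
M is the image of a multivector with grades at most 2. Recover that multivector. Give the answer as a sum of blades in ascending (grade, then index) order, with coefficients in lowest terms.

Method: the blade images are trace-orthogonal — tr(rho(e_A) rho(e_B)^-1) = 4 if A = B and 0 otherwise — and rho(e_A)^-1 = (e_A)^2 * rho(e_A) with (e_A)^2 = +1 or -1, so the coefficient of e_A in the preimage is (e_A)^2 * tr(M rho(e_A))/4.
Nonzero projections over blades of grade <= 2: 1: (1)^2 = +1, tr(M 1) = -28/5, coefficient -7/5; e4: (e4)^2 = -1, tr(M rho(e4)) = -16, coefficient 4; e2 e3: (e2 e3)^2 = -1, tr(M rho(e2 e3)) = 10/3, coefficient -5/6; e2 e4: (e2 e4)^2 = -1, tr(M rho(e2 e4)) = 8, coefficient -2. Every other blade of grade <= 2 projects to 0.
Answer: -7/5 + 4*e4 - 5/6*e2 e3 - 2*e2 e4


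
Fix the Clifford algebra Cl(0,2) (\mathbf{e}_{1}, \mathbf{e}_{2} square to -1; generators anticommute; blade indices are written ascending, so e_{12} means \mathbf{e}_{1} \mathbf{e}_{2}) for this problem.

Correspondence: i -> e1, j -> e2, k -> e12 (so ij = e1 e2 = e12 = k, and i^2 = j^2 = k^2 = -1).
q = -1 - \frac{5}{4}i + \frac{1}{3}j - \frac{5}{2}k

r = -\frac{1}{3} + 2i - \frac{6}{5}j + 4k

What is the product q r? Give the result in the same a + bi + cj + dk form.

In blades: q = -1 - \frac{5}{4} e_{1} + \frac{1}{3} e_{2} - \frac{5}{2} e_{12}, r = -\frac{1}{3} + 2 e_{1} - \frac{6}{5} e_{2} + 4 e_{12}.
Distribute q over r term by term (generator squares from the signature, products reordered to ascending indices): (-1)*r = \frac{1}{3} - 2 e_{1} + \frac{6}{5} e_{2} - 4 e_{12}; (-\frac{5}{4} e_{1})*r = \frac{5}{2} + \frac{5}{12} e_{1} + 5 e_{2} + \frac{3}{2} e_{12}; (\frac{1}{3} e_{2})*r = \frac{2}{5} + \frac{4}{3} e_{1} - \frac{1}{9} e_{2} - \frac{2}{3} e_{12}; (-\frac{5}{2} e_{12})*r = 10 - 3 e_{1} - 5 e_{2} + \frac{5}{6} e_{12}.
Sum: \frac{397}{30} - \frac{13}{4} e_{1} + \frac{49}{45} e_{2} - \frac{7}{3} e_{12}; translating back through the correspondence:
Answer: \frac{397}{30} - \frac{13}{4}i + \frac{49}{45}j - \frac{7}{3}k


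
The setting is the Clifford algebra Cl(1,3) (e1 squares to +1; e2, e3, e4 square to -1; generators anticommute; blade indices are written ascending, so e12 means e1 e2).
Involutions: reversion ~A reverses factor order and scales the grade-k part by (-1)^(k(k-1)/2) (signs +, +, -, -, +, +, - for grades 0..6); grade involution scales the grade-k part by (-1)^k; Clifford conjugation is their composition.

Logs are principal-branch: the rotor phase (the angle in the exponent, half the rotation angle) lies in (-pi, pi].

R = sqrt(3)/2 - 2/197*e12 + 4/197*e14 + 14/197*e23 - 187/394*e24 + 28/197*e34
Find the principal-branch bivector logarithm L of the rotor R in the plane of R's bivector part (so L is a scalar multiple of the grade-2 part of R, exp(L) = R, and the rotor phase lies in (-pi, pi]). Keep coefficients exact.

The scalar part of R is sqrt(3)/2, and that scalar determines the rotor phase on the principal branch; recovering the unit plane as bivector-part over sine of the phase gives L = phase * plane.
Concretely: cos(phase) = sqrt(3)/2 gives phase = ±pi/6, and since phase/sin(phase) is even the sign is immaterial: L = (phase/sin(phase)) * <R>_2 = (pi/3) * <R>_2.
Answer: -2*pi/591*e12 + 4*pi/591*e14 + 14*pi/591*e23 - 187*pi/1182*e24 + 28*pi/591*e34


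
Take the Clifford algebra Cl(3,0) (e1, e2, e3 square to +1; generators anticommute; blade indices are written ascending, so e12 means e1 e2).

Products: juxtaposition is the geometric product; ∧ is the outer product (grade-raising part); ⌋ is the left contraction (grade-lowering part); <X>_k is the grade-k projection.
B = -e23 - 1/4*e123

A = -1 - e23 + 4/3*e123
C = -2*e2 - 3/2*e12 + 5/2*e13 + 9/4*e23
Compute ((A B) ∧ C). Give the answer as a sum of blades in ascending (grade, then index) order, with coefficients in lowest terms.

step 1: -2/3 + 13/12*e1 + e23 + 1/4*e123
step 2: 4/3*e2 - 7/6*e12 - 5/3*e13 - 3/2*e23 + 39/16*e123
Answer: 4/3*e2 - 7/6*e12 - 5/3*e13 - 3/2*e23 + 39/16*e123


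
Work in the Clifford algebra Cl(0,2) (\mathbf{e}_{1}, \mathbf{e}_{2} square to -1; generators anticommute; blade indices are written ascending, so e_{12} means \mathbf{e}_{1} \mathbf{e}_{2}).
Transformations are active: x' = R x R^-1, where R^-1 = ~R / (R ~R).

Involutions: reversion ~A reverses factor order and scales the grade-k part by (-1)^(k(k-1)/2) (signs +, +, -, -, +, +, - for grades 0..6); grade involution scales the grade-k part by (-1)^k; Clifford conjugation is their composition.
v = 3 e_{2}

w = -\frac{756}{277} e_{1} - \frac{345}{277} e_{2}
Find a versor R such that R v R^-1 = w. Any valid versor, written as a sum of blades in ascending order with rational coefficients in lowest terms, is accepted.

Here q(v) = q(w) = -9; the classical choice R = v + w = -\frac{756}{277} e_{1} + \frac{486}{277} e_{2} then realises v -> w under the sandwich.
Answer: -\frac{756}{277} e_{1} + \frac{486}{277} e_{2}


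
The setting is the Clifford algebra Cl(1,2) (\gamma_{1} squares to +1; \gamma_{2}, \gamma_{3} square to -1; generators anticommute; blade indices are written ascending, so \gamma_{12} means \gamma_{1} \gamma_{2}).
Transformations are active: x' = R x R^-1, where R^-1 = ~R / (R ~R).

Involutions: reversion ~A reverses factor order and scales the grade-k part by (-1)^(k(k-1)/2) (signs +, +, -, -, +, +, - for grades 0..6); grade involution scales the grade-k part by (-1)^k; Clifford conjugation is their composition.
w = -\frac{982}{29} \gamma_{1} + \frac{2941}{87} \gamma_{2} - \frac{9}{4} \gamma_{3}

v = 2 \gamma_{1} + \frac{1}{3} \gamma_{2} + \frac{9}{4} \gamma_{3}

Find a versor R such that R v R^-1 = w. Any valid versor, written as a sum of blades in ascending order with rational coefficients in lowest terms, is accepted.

A norm check does it: q(v) = q(w) = -\frac{169}{144}, hence R = v + w = -\frac{924}{29} \gamma_{1} + \frac{990}{29} \gamma_{2} realises the map — parallel part kept, (v - w)/2 negated, v carried to w.
Answer: -\frac{924}{29} \gamma_{1} + \frac{990}{29} \gamma_{2}


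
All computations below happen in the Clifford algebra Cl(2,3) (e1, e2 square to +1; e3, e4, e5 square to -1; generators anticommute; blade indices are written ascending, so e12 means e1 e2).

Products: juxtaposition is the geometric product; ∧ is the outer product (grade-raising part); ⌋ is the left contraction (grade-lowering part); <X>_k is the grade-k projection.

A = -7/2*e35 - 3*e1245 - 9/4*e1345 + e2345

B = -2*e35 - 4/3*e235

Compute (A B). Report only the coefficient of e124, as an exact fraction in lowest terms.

step 1: -7 - 14/3*e2 + 4/3*e4 + 9/2*e14 - 2*e24 - 3*e124 - 4*e134 - 6*e1234
Answer: -3


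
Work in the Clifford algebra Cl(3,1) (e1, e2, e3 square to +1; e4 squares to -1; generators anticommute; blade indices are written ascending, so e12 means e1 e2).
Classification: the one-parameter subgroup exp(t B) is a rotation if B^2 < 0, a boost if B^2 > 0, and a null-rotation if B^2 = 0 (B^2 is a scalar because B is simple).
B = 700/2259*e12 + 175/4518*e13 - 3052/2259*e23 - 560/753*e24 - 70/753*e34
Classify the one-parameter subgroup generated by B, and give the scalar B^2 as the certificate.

B^2 term by term: the squares give (700/2259)^2*(e12)^2 + (175/4518)^2*(e13)^2 + (-3052/2259)^2*(e23)^2 + (-560/753)^2*(e24)^2 + (-70/753)^2*(e34)^2 = 490000/5103081*(-1) + 30625/20412324*(-1) + 9314704/5103081*(-1) + 313600/567009*(+1) + 4900/567009*(+1) = -49/36 (each basis 2-blade squares to minus the product of its generators' squares); cross terms between blades sharing an index anticommute and cancel; the commuting (index-disjoint) pairs give grade-4 terms 2*c*c'*(blade product), which cancel blade by blade — e1234: -98000/1701027 + 98000/1701027 = 0 — confirming B is simple. So B^2 = -49/36.
Answer: rotation, certificate B^2 = -49/36. The scalar -49/36 is the complete invariant here: its sign names the subgroup type.


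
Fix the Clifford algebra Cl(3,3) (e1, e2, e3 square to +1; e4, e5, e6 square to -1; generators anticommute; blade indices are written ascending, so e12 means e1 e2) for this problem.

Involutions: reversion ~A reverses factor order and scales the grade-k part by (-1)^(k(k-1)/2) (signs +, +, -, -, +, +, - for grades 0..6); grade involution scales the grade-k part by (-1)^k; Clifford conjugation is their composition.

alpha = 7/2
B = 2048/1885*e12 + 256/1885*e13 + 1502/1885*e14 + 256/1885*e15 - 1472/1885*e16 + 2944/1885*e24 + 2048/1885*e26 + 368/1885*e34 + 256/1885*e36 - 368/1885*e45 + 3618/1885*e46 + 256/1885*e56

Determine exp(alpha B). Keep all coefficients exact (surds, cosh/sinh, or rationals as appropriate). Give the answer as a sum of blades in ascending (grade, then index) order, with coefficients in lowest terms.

B^2 term by term: the squares give (2048/1885)^2*(e12)^2 + (256/1885)^2*(e13)^2 + (1502/1885)^2*(e14)^2 + (256/1885)^2*(e15)^2 + (-1472/1885)^2*(e16)^2 + (2944/1885)^2*(e24)^2 + (2048/1885)^2*(e26)^2 + (368/1885)^2*(e34)^2 + (256/1885)^2*(e36)^2 + (-368/1885)^2*(e45)^2 + (3618/1885)^2*(e46)^2 + (256/1885)^2*(e56)^2 = 4194304/3553225*(-1) + 65536/3553225*(-1) + 2256004/3553225*(+1) + 65536/3553225*(+1) + 2166784/3553225*(+1) + 8667136/3553225*(+1) + 4194304/3553225*(+1) + 135424/3553225*(+1) + 65536/3553225*(+1) + 135424/3553225*(-1) + 13089924/3553225*(-1) + 65536/3553225*(-1) = 0 (each basis 2-blade squares to minus the product of its generators' squares); cross terms between blades sharing an index anticommute and cancel; the commuting (index-disjoint) pairs give grade-4 terms 2*c*c'*(blade product), which cancel blade by blade — e1234: 1507328/3553225 - 1507328/3553225 = 0; e1236: 1048576/3553225 - 1048576/3553225 = 0; e1245: -1507328/3553225 + 1507328/3553225 = 0; e1246: 14819328/3553225 - 6152192/3553225 - 8667136/3553225 = 0; e1256: 1048576/3553225 - 1048576/3553225 = 0; e1345: -188416/3553225 + 188416/3553225 = 0; e1346: 1852416/3553225 - 769024/3553225 - 1083392/3553225 = 0; e1356: 131072/3553225 - 131072/3553225 = 0; e1456: 769024/3553225 - 1852416/3553225 + 1083392/3553225 = 0; e2346: -1507328/3553225 + 1507328/3553225 = 0; e2456: 1507328/3553225 - 1507328/3553225 = 0; e3456: 188416/3553225 - 188416/3553225 = 0 — confirming B is simple. So B^2 = 0.
B^2 = 0, and the exponential is exactly linear here: exp(alpha B) = 1 + alpha B (parabolic case).
Answer: 1 + 7168/1885*e12 + 896/1885*e13 + 5257/1885*e14 + 896/1885*e15 - 5152/1885*e16 + 10304/1885*e24 + 7168/1885*e26 + 1288/1885*e34 + 896/1885*e36 - 1288/1885*e45 + 12663/1885*e46 + 896/1885*e56


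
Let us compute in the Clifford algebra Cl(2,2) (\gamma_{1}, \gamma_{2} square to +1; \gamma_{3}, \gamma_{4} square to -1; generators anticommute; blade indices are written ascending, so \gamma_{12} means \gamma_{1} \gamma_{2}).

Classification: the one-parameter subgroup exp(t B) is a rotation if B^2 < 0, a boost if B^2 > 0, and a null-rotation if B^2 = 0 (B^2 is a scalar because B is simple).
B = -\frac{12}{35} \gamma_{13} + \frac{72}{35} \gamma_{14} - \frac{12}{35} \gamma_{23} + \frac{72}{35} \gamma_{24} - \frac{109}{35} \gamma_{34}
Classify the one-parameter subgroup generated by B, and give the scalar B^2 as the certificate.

B^2 term by term: the squares give (-\frac{12}{35})^2*(\gamma_{13})^2 + (\frac{72}{35})^2*(\gamma_{14})^2 + (-\frac{12}{35})^2*(\gamma_{23})^2 + (\frac{72}{35})^2*(\gamma_{24})^2 + (-\frac{109}{35})^2*(\gamma_{34})^2 = \frac{144}{1225}*(+1) + \frac{5184}{1225}*(+1) + \frac{144}{1225}*(+1) + \frac{5184}{1225}*(+1) + \frac{11881}{1225}*(-1) = -1 (each basis 2-blade squares to minus the product of its generators' squares); cross terms between blades sharing an index anticommute and cancel; the commuting (index-disjoint) pairs give grade-4 terms 2*c*c'*(blade product), which cancel blade by blade — \gamma_{1234}: \frac{1728}{1225} - \frac{1728}{1225} = 0 — confirming B is simple. So B^2 = -1.
Answer: rotation, certificate B^2 = -1. B^2 = -1 is basis-independent, so its sign is the whole story.


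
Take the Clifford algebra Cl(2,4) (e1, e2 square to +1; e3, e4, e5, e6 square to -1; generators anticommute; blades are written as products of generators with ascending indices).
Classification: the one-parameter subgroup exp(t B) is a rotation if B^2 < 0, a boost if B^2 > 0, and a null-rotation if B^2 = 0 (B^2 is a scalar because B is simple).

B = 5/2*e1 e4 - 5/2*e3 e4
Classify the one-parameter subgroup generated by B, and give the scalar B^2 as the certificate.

B^2 term by term: the squares give (5/2)^2*(e1 e4)^2 + (-5/2)^2*(e3 e4)^2 = 25/4*(+1) + 25/4*(-1) = 0 (each basis 2-blade squares to minus the product of its generators' squares); cross terms between blades sharing an index anticommute and cancel. So B^2 = 0.
Answer: null-rotation, certificate B^2 = 0. Key observation: B^2 = 0 is a conjugation invariant, so its sign decides the class regardless of the surface form of B.


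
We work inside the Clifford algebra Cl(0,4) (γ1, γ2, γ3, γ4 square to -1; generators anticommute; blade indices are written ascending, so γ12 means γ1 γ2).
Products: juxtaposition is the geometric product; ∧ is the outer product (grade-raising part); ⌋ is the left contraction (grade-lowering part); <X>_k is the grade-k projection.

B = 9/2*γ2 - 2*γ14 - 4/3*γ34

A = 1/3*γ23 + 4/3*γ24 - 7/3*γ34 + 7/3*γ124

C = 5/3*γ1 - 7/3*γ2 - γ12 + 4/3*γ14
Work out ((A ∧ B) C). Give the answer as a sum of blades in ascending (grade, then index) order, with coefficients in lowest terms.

step 1: -21/2*γ234 - 2/3*γ1234
step 2: 8/9*γ23 - 151/6*γ34 - 14*γ123 + 161/18*γ134 - 10/9*γ234 + 35/2*γ1234
Answer: 8/9*γ23 - 151/6*γ34 - 14*γ123 + 161/18*γ134 - 10/9*γ234 + 35/2*γ1234


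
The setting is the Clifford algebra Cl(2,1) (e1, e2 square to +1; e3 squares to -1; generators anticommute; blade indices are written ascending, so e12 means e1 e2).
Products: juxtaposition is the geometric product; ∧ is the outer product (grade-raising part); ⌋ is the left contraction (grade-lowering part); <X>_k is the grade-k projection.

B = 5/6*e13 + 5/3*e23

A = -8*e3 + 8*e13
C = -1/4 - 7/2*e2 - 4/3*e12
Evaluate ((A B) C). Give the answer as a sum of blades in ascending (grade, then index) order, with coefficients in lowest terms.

step 1: 20/3 - 20/3*e1 - 40/3*e2 + 40/3*e12
step 2: 565/9 - 565/9*e1 - 100/9*e2 + 100/9*e12
Answer: 565/9 - 565/9*e1 - 100/9*e2 + 100/9*e12


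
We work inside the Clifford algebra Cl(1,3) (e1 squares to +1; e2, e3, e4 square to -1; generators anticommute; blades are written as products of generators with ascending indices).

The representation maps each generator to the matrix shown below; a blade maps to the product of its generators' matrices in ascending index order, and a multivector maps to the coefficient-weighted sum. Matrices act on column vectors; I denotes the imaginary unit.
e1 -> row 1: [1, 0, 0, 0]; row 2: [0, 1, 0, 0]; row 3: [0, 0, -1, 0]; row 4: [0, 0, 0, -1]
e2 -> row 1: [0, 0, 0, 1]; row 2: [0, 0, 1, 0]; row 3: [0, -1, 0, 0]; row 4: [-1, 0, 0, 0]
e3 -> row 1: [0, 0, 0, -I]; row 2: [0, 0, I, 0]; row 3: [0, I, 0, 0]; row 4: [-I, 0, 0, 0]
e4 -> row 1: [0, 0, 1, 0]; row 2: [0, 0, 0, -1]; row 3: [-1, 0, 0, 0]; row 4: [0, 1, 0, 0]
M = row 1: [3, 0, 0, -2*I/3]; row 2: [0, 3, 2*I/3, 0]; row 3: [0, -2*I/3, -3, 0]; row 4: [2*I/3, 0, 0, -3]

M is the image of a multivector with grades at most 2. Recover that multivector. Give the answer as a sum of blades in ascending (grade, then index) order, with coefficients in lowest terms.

Method: the blade images are trace-orthogonal — tr(rho(e_A) rho(e_B)^-1) = 4 if A = B and 0 otherwise — and rho(e_A)^-1 = (e_A)^2 * rho(e_A) with (e_A)^2 = +1 or -1, so the coefficient of e_A in the preimage is (e_A)^2 * tr(M rho(e_A))/4.
Nonzero projections over blades of grade <= 2: e1: (e1)^2 = +1, tr(M rho(e1)) = 12, coefficient 3; e1 e3: (e1 e3)^2 = +1, tr(M rho(e1 e3)) = 8/3, coefficient 2/3. Every other blade of grade <= 2 projects to 0.
Answer: 3*e1 + 2/3*e1 e3


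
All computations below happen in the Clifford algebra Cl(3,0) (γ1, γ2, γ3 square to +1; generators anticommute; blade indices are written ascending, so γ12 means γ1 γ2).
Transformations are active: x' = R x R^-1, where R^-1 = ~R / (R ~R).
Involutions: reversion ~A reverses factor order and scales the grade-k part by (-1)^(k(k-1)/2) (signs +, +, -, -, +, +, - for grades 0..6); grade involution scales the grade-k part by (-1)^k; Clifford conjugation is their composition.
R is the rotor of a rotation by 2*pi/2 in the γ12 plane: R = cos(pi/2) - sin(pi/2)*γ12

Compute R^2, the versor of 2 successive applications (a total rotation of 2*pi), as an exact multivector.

Because a rotor carries half the rotation angle, composing 2 copies of this γ12-plane rotor multiplies the phase: 2*(pi/2) = pi, hence R^2 = cos(pi) - sin(pi)*γ12.
cos(pi) = -1 and sin(pi) = 0, so R^2 = -1. The total rotation 2*pi is 1 full turn, so every vector returns to itself, yet the rotor is -1, on the OTHER sheet of the double cover (an odd number of 2*pi turns).
Answer: -1


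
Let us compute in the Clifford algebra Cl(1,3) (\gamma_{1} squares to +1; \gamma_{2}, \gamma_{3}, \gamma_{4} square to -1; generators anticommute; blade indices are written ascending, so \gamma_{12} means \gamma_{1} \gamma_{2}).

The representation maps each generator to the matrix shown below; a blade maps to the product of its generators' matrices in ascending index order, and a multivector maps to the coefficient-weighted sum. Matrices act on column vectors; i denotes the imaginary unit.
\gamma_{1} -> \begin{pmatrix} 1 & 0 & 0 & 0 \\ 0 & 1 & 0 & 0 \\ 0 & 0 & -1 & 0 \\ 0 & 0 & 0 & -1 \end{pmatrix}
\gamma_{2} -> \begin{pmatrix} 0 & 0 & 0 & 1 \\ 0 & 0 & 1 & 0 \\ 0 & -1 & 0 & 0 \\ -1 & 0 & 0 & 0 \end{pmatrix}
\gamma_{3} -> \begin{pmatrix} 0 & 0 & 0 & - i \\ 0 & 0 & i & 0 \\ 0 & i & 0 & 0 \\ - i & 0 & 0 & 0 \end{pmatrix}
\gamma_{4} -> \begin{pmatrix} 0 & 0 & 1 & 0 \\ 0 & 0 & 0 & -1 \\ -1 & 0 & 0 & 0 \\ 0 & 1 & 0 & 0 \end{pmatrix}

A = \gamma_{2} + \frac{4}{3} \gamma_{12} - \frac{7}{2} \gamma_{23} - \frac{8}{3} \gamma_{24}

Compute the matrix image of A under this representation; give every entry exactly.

Bivector images (products of the table entries): rho(\gamma_{12}) = rho(\gamma_{1})rho(\gamma_{2}) = \begin{pmatrix} 0 & 0 & 0 & 1 \\ 0 & 0 & 1 & 0 \\ 0 & 1 & 0 & 0 \\ 1 & 0 & 0 & 0 \end{pmatrix}; rho(\gamma_{23}) = rho(\gamma_{2})rho(\gamma_{3}) = \begin{pmatrix} - i & 0 & 0 & 0 \\ 0 & i & 0 & 0 \\ 0 & 0 & - i & 0 \\ 0 & 0 & 0 & i \end{pmatrix}; rho(\gamma_{24}) = rho(\gamma_{2})rho(\gamma_{4}) = \begin{pmatrix} 0 & 1 & 0 & 0 \\ -1 & 0 & 0 & 0 \\ 0 & 0 & 0 & 1 \\ 0 & 0 & -1 & 0 \end{pmatrix}.
M = (1)*rho(\gamma_{2}) + (\frac{4}{3})*rho(\gamma_{12}) + (-\frac{7}{2})*rho(\gamma_{23}) + (-\frac{8}{3})*rho(\gamma_{24}), summed entrywise:
Answer: \begin{pmatrix} \frac{7 i}{2} & - \frac{8}{3} & 0 & \frac{7}{3} \\ \frac{8}{3} & - \frac{7 i}{2} & \frac{7}{3} & 0 \\ 0 & \frac{1}{3} & \frac{7 i}{2} & - \frac{8}{3} \\ \frac{1}{3} & 0 & \frac{8}{3} & - \frac{7 i}{2} \end{pmatrix}


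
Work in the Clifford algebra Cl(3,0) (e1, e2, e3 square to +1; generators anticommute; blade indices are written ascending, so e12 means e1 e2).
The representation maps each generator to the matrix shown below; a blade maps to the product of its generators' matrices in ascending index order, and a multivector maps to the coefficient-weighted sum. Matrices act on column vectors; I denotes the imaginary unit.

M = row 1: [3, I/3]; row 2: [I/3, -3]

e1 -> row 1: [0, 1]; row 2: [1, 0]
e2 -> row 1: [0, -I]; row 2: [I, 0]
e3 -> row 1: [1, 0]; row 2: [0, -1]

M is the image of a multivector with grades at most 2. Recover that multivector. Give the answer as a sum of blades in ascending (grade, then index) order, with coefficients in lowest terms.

Method: 1, rho(e1), rho(e2), rho(e3) form a trace-orthogonal basis of the 2x2 complex matrices (tr(X Y) = 2 if X = Y, else 0), so M = m0*1 + m1*rho(e1) + m2*rho(e2) + m3*rho(e3) with m0 = tr(M)/2 = 0, m1 = tr(M rho(e1))/2 = I/3, m2 = tr(M rho(e2))/2 = 0, m3 = tr(M rho(e3))/2 = 3.
Multiplying table entries, the bivector images are rho(e12) = I*rho(e3), rho(e13) = -I*rho(e2), rho(e23) = I*rho(e1); with real blade coefficients the real parts of m0..m3 are the coefficients of 1, e1, e2, e3 and the imaginary parts give the bivectors (e23: Im m1, e13: -Im m2, e12: Im m3).
Answer: 3*e3 + 1/3*e23


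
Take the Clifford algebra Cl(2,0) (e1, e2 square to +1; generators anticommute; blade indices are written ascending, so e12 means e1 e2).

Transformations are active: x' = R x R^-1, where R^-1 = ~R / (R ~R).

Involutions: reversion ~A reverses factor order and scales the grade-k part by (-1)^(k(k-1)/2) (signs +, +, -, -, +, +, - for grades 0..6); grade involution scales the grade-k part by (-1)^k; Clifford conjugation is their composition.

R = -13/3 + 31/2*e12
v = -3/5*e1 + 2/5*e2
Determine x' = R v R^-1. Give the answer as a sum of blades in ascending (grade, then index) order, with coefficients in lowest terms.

~R = -13/3 - 31/2*e12, and R ~R = 9325/36, so R^-1 = ~R / (9325/36).
R v = 44/5*e1 + 227/30*e2
Answer: 14247/46625*e1 - 30454/46625*e2


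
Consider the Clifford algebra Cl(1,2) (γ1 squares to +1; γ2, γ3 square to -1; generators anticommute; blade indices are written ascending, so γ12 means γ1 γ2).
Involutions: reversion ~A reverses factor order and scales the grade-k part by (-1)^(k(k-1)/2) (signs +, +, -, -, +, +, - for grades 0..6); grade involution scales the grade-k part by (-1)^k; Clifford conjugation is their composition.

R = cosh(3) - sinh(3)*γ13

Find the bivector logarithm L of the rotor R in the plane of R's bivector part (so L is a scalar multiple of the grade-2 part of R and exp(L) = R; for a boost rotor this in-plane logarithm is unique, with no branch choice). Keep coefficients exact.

The scalar part of R is cosh(3), so cosh pins the rapidity up to sign — the sign comes from the bivector part; dividing that part by sinh of the rapidity yields the plane, and the in-plane L = rapidity * plane is unique because the two sign choices cancel.
Concretely: cosh(rapidity) = cosh(3) gives rapidity = ±3, and since rapidity/sinh(rapidity) is even the sign is immaterial: L = (rapidity/sinh(rapidity)) * <R>_2 = (3/sinh(3)) * <R>_2.
Answer: -3*γ13


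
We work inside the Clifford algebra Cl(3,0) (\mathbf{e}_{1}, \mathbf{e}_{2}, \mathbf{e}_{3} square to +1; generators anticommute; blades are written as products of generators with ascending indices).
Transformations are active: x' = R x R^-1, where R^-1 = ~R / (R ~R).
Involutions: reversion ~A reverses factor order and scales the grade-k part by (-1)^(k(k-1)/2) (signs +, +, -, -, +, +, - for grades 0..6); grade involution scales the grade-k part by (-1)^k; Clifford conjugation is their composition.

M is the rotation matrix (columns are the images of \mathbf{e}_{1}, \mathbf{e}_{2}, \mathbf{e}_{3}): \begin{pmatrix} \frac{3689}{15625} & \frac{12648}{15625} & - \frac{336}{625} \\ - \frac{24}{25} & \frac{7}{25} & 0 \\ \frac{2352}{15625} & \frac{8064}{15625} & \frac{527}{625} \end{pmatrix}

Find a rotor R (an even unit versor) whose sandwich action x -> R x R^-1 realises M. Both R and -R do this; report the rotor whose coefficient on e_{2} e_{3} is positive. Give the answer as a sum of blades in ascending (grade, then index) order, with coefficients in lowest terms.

Method: write R = a + b12*e_{1} e_{2} + b13*e_{1} e_{3} + b23*e_{2} e_{3} with a^2 + b12^2 + b13^2 + b23^2 = 1 (so R^-1 = ~R). Expanding the columns R e_j ~R gives tr M = 4a^2 - 1 and, from the antisymmetric part, M21 - M12 = -4a*b12, M13 - M31 = 4a*b13, M32 - M23 = -4a*b23.
Here tr M = \frac{21239}{15625}, so a^2 = (1 + tr M)/4 = \frac{9216}{15625} and a = ±\frac{96}{125}. Taking a = \frac{96}{125}: M21 - M12 = -\frac{27648}{15625}, M13 - M31 = -\frac{10752}{15625}, M32 - M23 = \frac{8064}{15625}, giving b12 = \frac{72}{125}, b13 = -\frac{28}{125}, b23 = -\frac{21}{125}, i.e. R = \frac{96}{125} + \frac{72}{125} e_{1} e_{2} - \frac{28}{125} e_{1} e_{3} - \frac{21}{125} e_{2} e_{3}.
Its e_{2} e_{3} coefficient is negative, so report the other preimage -R.
Answer: -\frac{96}{125} - \frac{72}{125} e_{1} e_{2} + \frac{28}{125} e_{1} e_{3} + \frac{21}{125} e_{2} e_{3}. Uniqueness: Spin(3) -> SO(3) maps R and -R to the same rotation of trace \frac{21239}{15625}; fixing the sign of the e_{2} e_{3} coefficient removes the ambiguity.


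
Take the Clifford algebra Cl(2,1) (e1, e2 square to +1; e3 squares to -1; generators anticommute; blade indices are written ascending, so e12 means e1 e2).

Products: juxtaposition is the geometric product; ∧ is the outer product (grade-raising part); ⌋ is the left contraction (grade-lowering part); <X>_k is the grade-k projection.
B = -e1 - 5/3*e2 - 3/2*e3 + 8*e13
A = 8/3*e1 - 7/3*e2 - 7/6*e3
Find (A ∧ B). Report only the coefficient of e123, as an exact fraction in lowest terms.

step 1: -61/9*e12 - 31/6*e13 + 14/9*e23 + 56/3*e123
Answer: 56/3


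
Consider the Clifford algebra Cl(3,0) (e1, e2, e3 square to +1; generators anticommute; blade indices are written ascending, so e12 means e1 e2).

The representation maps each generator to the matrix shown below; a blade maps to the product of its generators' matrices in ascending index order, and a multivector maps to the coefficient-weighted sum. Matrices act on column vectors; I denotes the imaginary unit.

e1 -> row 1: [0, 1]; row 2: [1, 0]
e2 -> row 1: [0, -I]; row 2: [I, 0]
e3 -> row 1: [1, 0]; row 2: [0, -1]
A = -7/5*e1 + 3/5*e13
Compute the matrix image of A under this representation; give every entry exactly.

Bivector images (products of the table entries): rho(e13) = rho(e1)rho(e3) = row 1: [0, -1]; row 2: [1, 0].
M = (-7/5)*rho(e1) + (3/5)*rho(e13), summed entrywise:
Answer: row 1: [0, -2]; row 2: [-4/5, 0]


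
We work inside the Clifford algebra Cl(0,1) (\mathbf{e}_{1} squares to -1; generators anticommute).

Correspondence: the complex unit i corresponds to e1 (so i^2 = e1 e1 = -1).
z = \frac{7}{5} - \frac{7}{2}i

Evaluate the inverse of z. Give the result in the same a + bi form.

In blades: z = \frac{7}{5} - \frac{7}{2} e_{1}.
With qbar = \frac{7}{5} + \frac{7}{2} e_{1} (scalar fixed, mapped units negated), z qbar = \frac{1421}{100} (the sum of squared coefficients), so z^-1 = qbar / (\frac{1421}{100}) = \frac{20}{203} + \frac{50}{203} e_{1}; translating back:
Answer: \frac{20}{203} + \frac{50}{203}i
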